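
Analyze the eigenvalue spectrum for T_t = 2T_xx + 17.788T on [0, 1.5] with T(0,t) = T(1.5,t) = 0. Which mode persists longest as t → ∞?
Eigenvalues: λₙ = 2n²π²/1.5² - 17.788.
First three modes:
  n=1: λ₁ = 2π²/1.5² - 17.788 ≈ -9.015
  n=2: λ₂ = 8π²/1.5² - 17.788 ≈ 17.304
  n=3: λ₃ = 18π²/1.5² - 17.788 ≈ 61.169
Since 2π²/1.5² ≈ 8.773 < 17.788, λ₁ < 0.
The n=1 mode grows fastest (−λₙ is largest for n=1) → dominates.
Asymptotic: T ~ c₁ sin(πx/1.5) e^{9.015t} (exponential growth at rate −λ₁ ≈ 9.015).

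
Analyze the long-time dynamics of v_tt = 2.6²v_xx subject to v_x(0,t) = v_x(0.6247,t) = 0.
Long-time behavior: v oscillates about a mean that drifts linearly in t (generically unbounded; no decay). There is no damping, so the nonconstant modes persist as standing waves (energy conserved, no decay). But with Neumann conditions at both ends the constant mode has eigenvalue 0: the spatial mean M(t) of v satisfies M'' = 0, so M(t) = M(0) + M'(0)·t. Unless the initial velocity has zero mean (∫v_t(x,0)dx = 0), the solution grows linearly in t (unbounded, though not exponentially); if it does have zero mean, the solution stays bounded and simply oscillates.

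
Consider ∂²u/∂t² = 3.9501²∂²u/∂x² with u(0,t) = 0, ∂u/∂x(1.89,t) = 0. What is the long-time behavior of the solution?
As t → ∞, u oscillates (no decay). Energy is conserved; the solution oscillates indefinitely as standing waves.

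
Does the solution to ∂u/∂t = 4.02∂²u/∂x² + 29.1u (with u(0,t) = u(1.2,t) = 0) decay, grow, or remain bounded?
u grows unboundedly. Reaction dominates diffusion (r=29.1 > κπ²/L²≈27.55); solution grows exponentially.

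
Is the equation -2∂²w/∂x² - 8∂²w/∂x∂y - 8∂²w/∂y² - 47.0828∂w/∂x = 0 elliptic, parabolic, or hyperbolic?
Computing B² - 4AC with A = -2, B = -8, C = -8: discriminant = 0 (zero). Answer: parabolic.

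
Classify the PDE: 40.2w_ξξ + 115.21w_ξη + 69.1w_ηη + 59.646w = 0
A = 40.2, B = 115.21, C = 69.1. Discriminant B² - 4AC = 2162.0641. Since 2162.0641 > 0, hyperbolic.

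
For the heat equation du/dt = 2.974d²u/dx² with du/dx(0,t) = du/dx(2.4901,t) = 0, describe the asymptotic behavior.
u → constant (steady state). Heat is conserved (no flux at boundaries); solution approaches the spatial average.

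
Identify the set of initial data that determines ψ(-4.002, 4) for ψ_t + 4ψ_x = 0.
A single point: x = -20.002. The characteristic through (-4.002, 4) is x - 4t = const, so x = -4.002 - 4·4 = -20.002.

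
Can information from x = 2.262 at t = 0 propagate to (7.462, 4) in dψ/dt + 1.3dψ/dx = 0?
Yes. The characteristic through (7.462, 4) passes through x = 2.262.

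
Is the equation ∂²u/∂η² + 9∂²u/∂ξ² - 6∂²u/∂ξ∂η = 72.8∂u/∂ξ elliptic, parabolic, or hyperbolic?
Rewriting in standard form: 9∂²u/∂ξ² - 6∂²u/∂ξ∂η + ∂²u/∂η² - 72.8∂u/∂ξ = 0. Computing B² - 4AC with A = 9, B = -6, C = 1: discriminant = 0 (zero). Answer: parabolic.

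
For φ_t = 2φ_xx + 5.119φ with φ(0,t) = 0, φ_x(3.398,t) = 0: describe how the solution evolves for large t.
φ grows unboundedly. Reaction dominates diffusion (r=5.119 > κπ²/(4L²)≈0.43); solution grows exponentially.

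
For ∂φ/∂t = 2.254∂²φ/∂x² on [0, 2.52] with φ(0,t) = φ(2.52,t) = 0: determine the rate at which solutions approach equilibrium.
Eigenvalues: λₙ = 2.254n²π²/2.52².
First three modes:
  n=1: λ₁ = 2.254π²/2.52² ≈ 3.503
  n=2: λ₂ = 9.016π²/2.52² ≈ 14.012 (4× faster decay)
  n=3: λ₃ = 20.286π²/2.52² ≈ 31.528 (9× faster decay)
As t → ∞, higher modes decay exponentially faster. The n=1 mode dominates: φ ~ c₁ sin(πx/2.52) e^{-λ₁t}.
Decay rate: λ₁ = 2.254π²/2.52² ≈ 3.503.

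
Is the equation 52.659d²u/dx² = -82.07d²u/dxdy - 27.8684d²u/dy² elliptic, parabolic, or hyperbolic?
Rewriting in standard form: 52.659d²u/dx² + 82.07d²u/dxdy + 27.8684d²u/dy² = 0. Computing B² - 4AC with A = 52.659, B = 82.07, C = 27.8684: discriminant = 865.3965976 (positive). Answer: hyperbolic.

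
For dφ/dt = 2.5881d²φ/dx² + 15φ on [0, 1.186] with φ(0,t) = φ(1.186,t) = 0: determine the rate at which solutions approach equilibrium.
Eigenvalues: λₙ = 2.5881n²π²/1.186² - 15.
First three modes:
  n=1: λ₁ = 2.5881π²/1.186² - 15 ≈ 3.16
  n=2: λ₂ = 10.3524π²/1.186² - 15 ≈ 57.639
  n=3: λ₃ = 23.2929π²/1.186² - 15 ≈ 148.438
Since 2.5881π²/1.186² ≈ 18.16 > 15, all λₙ > 0.
The n=1 mode decays slowest → dominates as t → ∞.
Asymptotic: φ ~ c₁ sin(πx/1.186) e^{-λ₁t} with decay rate λ₁ ≈ 3.16.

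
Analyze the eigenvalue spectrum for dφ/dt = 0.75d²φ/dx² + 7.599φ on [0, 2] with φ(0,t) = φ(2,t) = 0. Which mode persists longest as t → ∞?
Eigenvalues: λₙ = 0.75n²π²/2² - 7.599.
First three modes:
  n=1: λ₁ = 0.75π²/2² - 7.599 ≈ -5.748
  n=2: λ₂ = 3π²/2² - 7.599 ≈ -0.197
  n=3: λ₃ = 6.75π²/2² - 7.599 ≈ 9.056
Since 0.75π²/2² ≈ 1.851 < 7.599, λ₁ < 0.
The n=1 mode grows fastest (−λₙ is largest for n=1) → dominates.
Asymptotic: φ ~ c₁ sin(πx/2) e^{5.748t} (exponential growth at rate −λ₁ ≈ 5.748).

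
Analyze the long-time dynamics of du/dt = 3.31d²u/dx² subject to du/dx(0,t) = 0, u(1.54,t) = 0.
Long-time behavior: u → 0. Heat escapes through the Dirichlet boundary.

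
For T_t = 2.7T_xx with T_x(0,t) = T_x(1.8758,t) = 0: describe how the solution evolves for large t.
T → constant (steady state). Heat is conserved (no flux at boundaries); solution approaches the spatial average.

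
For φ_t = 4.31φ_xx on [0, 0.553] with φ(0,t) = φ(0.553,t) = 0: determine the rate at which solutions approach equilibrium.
Eigenvalues: λₙ = 4.31n²π²/0.553².
First three modes:
  n=1: λ₁ = 4.31π²/0.553² ≈ 139.1
  n=2: λ₂ = 17.24π²/0.553² ≈ 556.4 (4× faster decay)
  n=3: λ₃ = 38.79π²/0.553² ≈ 1251.899 (9× faster decay)
As t → ∞, higher modes decay exponentially faster. The n=1 mode dominates: φ ~ c₁ sin(πx/0.553) e^{-λ₁t}.
Decay rate: λ₁ = 4.31π²/0.553² ≈ 139.1.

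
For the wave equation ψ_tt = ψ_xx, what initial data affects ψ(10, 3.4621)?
Domain of dependence: [6.5379, 13.4621]. Signals travel at speed 1, so data within |x - 10| ≤ 1·3.4621 = 3.4621 can reach the point.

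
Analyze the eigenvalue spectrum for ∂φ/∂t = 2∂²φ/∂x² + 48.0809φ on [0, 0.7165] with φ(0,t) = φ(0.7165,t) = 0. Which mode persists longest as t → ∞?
Eigenvalues: λₙ = 2n²π²/0.7165² - 48.0809.
First three modes:
  n=1: λ₁ = 2π²/0.7165² - 48.0809 ≈ -9.631
  n=2: λ₂ = 8π²/0.7165² - 48.0809 ≈ 105.719
  n=3: λ₃ = 18π²/0.7165² - 48.0809 ≈ 297.97
Since 2π²/0.7165² ≈ 38.45 < 48.0809, λ₁ < 0.
The n=1 mode grows fastest (−λₙ is largest for n=1) → dominates.
Asymptotic: φ ~ c₁ sin(πx/0.7165) e^{9.631t} (exponential growth at rate −λ₁ ≈ 9.631).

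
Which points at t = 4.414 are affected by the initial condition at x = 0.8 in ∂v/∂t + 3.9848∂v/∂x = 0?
At x = 18.3889072. The characteristic carries data from (0.8, 0) to (18.3889072, 4.414).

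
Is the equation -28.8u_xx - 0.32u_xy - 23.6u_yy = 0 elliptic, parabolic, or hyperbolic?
Computing B² - 4AC with A = -28.8, B = -0.32, C = -23.6: discriminant = -2718.6176 (negative). Answer: elliptic.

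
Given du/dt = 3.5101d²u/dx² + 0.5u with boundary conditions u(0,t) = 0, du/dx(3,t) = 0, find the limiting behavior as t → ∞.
u → 0. Diffusion dominates reaction (r=0.5 < κπ²/(4L²)≈0.96); solution decays.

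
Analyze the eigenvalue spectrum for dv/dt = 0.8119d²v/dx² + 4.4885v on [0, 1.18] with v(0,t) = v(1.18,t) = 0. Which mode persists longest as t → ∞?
Eigenvalues: λₙ = 0.8119n²π²/1.18² - 4.4885.
First three modes:
  n=1: λ₁ = 0.8119π²/1.18² - 4.4885 ≈ 1.266
  n=2: λ₂ = 3.2476π²/1.18² - 4.4885 ≈ 18.531
  n=3: λ₃ = 7.3071π²/1.18² - 4.4885 ≈ 47.306
Since 0.8119π²/1.18² ≈ 5.755 > 4.4885, all λₙ > 0.
The n=1 mode decays slowest → dominates as t → ∞.
Asymptotic: v ~ c₁ sin(πx/1.18) e^{-λ₁t} with decay rate λ₁ ≈ 1.266.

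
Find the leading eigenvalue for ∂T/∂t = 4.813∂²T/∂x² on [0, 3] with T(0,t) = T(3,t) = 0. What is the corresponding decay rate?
Eigenvalues: λₙ = 4.813n²π²/3².
First three modes:
  n=1: λ₁ = 4.813π²/3² ≈ 5.278
  n=2: λ₂ = 19.252π²/3² ≈ 21.112 (4× faster decay)
  n=3: λ₃ = 43.317π²/3² ≈ 47.502 (9× faster decay)
As t → ∞, higher modes decay exponentially faster. The n=1 mode dominates: T ~ c₁ sin(πx/3) e^{-λ₁t}.
Decay rate: λ₁ = 4.813π²/3² ≈ 5.278.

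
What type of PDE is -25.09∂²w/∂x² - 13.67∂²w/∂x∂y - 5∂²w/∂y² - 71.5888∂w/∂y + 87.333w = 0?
With A = -25.09, B = -13.67, C = -5, the discriminant is -314.9311. This is an elliptic PDE.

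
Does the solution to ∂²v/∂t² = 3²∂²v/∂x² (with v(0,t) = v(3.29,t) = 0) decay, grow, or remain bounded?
v oscillates (no decay). Energy is conserved; the solution oscillates indefinitely as standing waves.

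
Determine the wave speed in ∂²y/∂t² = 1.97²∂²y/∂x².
Speed = 1.97. Information travels along characteristics x = x₀ ± 1.97t.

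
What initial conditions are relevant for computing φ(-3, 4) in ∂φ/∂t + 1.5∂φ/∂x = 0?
A single point: x = -9. The characteristic through (-3, 4) is x - 1.5t = const, so x = -3 - 1.5·4 = -9.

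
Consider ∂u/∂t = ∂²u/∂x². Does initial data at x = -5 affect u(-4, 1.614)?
Yes, for any finite x. The heat equation has infinite propagation speed, so all initial data affects all points at any t > 0.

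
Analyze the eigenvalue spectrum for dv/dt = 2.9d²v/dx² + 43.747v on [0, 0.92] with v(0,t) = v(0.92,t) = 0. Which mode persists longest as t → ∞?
Eigenvalues: λₙ = 2.9n²π²/0.92² - 43.747.
First three modes:
  n=1: λ₁ = 2.9π²/0.92² - 43.747 ≈ -9.931
  n=2: λ₂ = 11.6π²/0.92² - 43.747 ≈ 91.517
  n=3: λ₃ = 26.1π²/0.92² - 43.747 ≈ 260.597
Since 2.9π²/0.92² ≈ 33.816 < 43.747, λ₁ < 0.
The n=1 mode grows fastest (−λₙ is largest for n=1) → dominates.
Asymptotic: v ~ c₁ sin(πx/0.92) e^{9.931t} (exponential growth at rate −λ₁ ≈ 9.931).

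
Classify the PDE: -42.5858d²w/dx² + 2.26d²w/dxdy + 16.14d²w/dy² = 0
A = -42.5858, B = 2.26, C = 16.14. Discriminant B² - 4AC = 2754.446848. Since 2754.446848 > 0, hyperbolic.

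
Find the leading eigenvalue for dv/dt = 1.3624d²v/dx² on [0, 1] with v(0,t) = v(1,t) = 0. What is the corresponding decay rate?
Eigenvalues: λₙ = 1.3624n²π².
First three modes:
  n=1: λ₁ = 1.3624π² ≈ 13.446
  n=2: λ₂ = 5.4496π² ≈ 53.785 (4× faster decay)
  n=3: λ₃ = 12.2616π² ≈ 121.017 (9× faster decay)
As t → ∞, higher modes decay exponentially faster. The n=1 mode dominates: v ~ c₁ sin(πx) e^{-λ₁t}.
Decay rate: λ₁ = 1.3624π² ≈ 13.446.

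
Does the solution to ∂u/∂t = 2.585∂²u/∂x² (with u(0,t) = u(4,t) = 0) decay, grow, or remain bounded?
u → 0. Heat diffuses out through both boundaries.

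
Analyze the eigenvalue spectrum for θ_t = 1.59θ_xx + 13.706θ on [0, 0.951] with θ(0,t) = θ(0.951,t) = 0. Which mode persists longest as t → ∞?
Eigenvalues: λₙ = 1.59n²π²/0.951² - 13.706.
First three modes:
  n=1: λ₁ = 1.59π²/0.951² - 13.706 ≈ 3.645
  n=2: λ₂ = 6.36π²/0.951² - 13.706 ≈ 55.7
  n=3: λ₃ = 14.31π²/0.951² - 13.706 ≈ 142.457
Since 1.59π²/0.951² ≈ 17.351 > 13.706, all λₙ > 0.
The n=1 mode decays slowest → dominates as t → ∞.
Asymptotic: θ ~ c₁ sin(πx/0.951) e^{-λ₁t} with decay rate λ₁ ≈ 3.645.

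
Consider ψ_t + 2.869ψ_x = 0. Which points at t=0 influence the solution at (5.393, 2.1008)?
A single point: x = -0.6341952. The characteristic through (5.393, 2.1008) is x - 2.869t = const, so x = 5.393 - 2.869·2.1008 = -0.6341952.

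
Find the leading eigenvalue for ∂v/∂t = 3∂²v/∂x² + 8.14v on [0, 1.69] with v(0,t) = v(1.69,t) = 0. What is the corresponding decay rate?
Eigenvalues: λₙ = 3n²π²/1.69² - 8.14.
First three modes:
  n=1: λ₁ = 3π²/1.69² - 8.14 ≈ 2.227
  n=2: λ₂ = 12π²/1.69² - 8.14 ≈ 33.327
  n=3: λ₃ = 27π²/1.69² - 8.14 ≈ 85.162
Since 3π²/1.69² ≈ 10.367 > 8.14, all λₙ > 0.
The n=1 mode decays slowest → dominates as t → ∞.
Asymptotic: v ~ c₁ sin(πx/1.69) e^{-λ₁t} with decay rate λ₁ ≈ 2.227.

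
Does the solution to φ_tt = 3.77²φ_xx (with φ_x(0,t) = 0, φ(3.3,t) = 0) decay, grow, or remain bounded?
φ oscillates (no decay). Energy is conserved; the solution oscillates indefinitely as standing waves.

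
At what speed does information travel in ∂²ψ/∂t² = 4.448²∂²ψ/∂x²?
Speed = 4.448. Information travels along characteristics x = x₀ ± 4.448t.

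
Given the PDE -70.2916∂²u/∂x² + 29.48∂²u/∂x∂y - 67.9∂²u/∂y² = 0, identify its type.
The second-order coefficients are A = -70.2916, B = 29.48, C = -67.9. Since B² - 4AC = -18222.12816 < 0, this is an elliptic PDE.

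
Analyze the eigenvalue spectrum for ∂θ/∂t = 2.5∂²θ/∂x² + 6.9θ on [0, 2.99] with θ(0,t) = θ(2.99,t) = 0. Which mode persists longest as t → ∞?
Eigenvalues: λₙ = 2.5n²π²/2.99² - 6.9.
First three modes:
  n=1: λ₁ = 2.5π²/2.99² - 6.9 ≈ -4.14
  n=2: λ₂ = 10π²/2.99² - 6.9 ≈ 4.14
  n=3: λ₃ = 22.5π²/2.99² - 6.9 ≈ 17.939
Since 2.5π²/2.99² ≈ 2.76 < 6.9, λ₁ < 0.
The n=1 mode grows fastest (−λₙ is largest for n=1) → dominates.
Asymptotic: θ ~ c₁ sin(πx/2.99) e^{4.14t} (exponential growth at rate −λ₁ ≈ 4.14).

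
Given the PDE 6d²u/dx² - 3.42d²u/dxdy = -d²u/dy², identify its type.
Rewriting in standard form: 6d²u/dx² - 3.42d²u/dxdy + d²u/dy² = 0. The second-order coefficients are A = 6, B = -3.42, C = 1. Since B² - 4AC = -12.3036 < 0, this is an elliptic PDE.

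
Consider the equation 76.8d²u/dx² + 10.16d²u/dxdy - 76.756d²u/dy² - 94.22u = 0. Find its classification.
Hyperbolic. (A = 76.8, B = 10.16, C = -76.756 gives B² - 4AC = 23682.6688.)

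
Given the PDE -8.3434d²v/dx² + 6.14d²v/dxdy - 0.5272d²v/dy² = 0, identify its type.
The second-order coefficients are A = -8.3434, B = 6.14, C = -0.5272. Since B² - 4AC = 20.10503808 > 0, this is a hyperbolic PDE.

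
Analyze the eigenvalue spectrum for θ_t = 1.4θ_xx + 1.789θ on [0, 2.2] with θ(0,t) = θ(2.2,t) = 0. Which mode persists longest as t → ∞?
Eigenvalues: λₙ = 1.4n²π²/2.2² - 1.789.
First three modes:
  n=1: λ₁ = 1.4π²/2.2² - 1.789 ≈ 1.066
  n=2: λ₂ = 5.6π²/2.2² - 1.789 ≈ 9.63
  n=3: λ₃ = 12.6π²/2.2² - 1.789 ≈ 23.905
Since 1.4π²/2.2² ≈ 2.855 > 1.789, all λₙ > 0.
The n=1 mode decays slowest → dominates as t → ∞.
Asymptotic: θ ~ c₁ sin(πx/2.2) e^{-λ₁t} with decay rate λ₁ ≈ 1.066.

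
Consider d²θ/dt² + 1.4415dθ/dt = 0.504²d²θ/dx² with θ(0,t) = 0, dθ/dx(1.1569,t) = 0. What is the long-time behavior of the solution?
As t → ∞, θ → 0. Damping (γ=1.4415) dissipates energy; oscillations decay exponentially.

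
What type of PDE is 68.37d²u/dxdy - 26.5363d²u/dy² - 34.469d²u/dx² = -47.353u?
Rewriting in standard form: -34.469d²u/dx² + 68.37d²u/dxdy - 26.5363d²u/dy² + 47.353u = 0. With A = -34.469, B = 68.37, C = -26.5363, the discriminant is 1015.7380012. This is a hyperbolic PDE.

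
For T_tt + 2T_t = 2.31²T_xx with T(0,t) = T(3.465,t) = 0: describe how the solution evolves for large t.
T → 0. Damping (γ=2) dissipates energy; oscillations decay exponentially.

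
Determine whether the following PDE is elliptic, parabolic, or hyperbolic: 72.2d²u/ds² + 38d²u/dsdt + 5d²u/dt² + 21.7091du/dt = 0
Coefficients: A = 72.2, B = 38, C = 5. B² - 4AC = 0, which is zero, so the equation is parabolic.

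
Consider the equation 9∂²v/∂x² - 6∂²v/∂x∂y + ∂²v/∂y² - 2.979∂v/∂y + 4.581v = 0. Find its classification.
Parabolic. (A = 9, B = -6, C = 1 gives B² - 4AC = 0.)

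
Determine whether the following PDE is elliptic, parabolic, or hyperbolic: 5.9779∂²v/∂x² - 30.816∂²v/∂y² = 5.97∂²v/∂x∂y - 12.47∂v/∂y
Rewriting in standard form: 5.9779∂²v/∂x² - 5.97∂²v/∂x∂y - 30.816∂²v/∂y² + 12.47∂v/∂y = 0. Coefficients: A = 5.9779, B = -5.97, C = -30.816. B² - 4AC = 772.5007656, which is positive, so the equation is hyperbolic.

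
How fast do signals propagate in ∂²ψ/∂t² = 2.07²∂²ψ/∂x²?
Speed = 2.07. Information travels along characteristics x = x₀ ± 2.07t.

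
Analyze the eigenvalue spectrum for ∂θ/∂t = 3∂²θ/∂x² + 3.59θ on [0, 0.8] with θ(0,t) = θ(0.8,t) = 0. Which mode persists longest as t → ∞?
Eigenvalues: λₙ = 3n²π²/0.8² - 3.59.
First three modes:
  n=1: λ₁ = 3π²/0.8² - 3.59 ≈ 42.674
  n=2: λ₂ = 12π²/0.8² - 3.59 ≈ 181.465
  n=3: λ₃ = 27π²/0.8² - 3.59 ≈ 412.784
Since 3π²/0.8² ≈ 46.264 > 3.59, all λₙ > 0.
The n=1 mode decays slowest → dominates as t → ∞.
Asymptotic: θ ~ c₁ sin(πx/0.8) e^{-λ₁t} with decay rate λ₁ ≈ 42.674.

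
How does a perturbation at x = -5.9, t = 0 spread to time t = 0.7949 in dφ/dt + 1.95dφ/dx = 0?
At x = -4.349945. The characteristic carries data from (-5.9, 0) to (-4.349945, 0.7949).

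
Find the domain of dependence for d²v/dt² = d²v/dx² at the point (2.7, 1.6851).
Domain of dependence: [1.0149, 4.3851]. Signals travel at speed 1, so data within |x - 2.7| ≤ 1·1.6851 = 1.6851 can reach the point.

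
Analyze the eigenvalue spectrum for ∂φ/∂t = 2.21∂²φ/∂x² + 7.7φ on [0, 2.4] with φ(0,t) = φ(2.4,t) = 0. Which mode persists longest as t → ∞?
Eigenvalues: λₙ = 2.21n²π²/2.4² - 7.7.
First three modes:
  n=1: λ₁ = 2.21π²/2.4² - 7.7 ≈ -3.913
  n=2: λ₂ = 8.84π²/2.4² - 7.7 ≈ 7.447
  n=3: λ₃ = 19.89π²/2.4² - 7.7 ≈ 26.381
Since 2.21π²/2.4² ≈ 3.787 < 7.7, λ₁ < 0.
The n=1 mode grows fastest (−λₙ is largest for n=1) → dominates.
Asymptotic: φ ~ c₁ sin(πx/2.4) e^{3.913t} (exponential growth at rate −λ₁ ≈ 3.913).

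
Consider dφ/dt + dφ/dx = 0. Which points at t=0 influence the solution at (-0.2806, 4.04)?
A single point: x = -4.3206. The characteristic through (-0.2806, 4.04) is x - 1t = const, so x = -0.2806 - 1·4.04 = -4.3206.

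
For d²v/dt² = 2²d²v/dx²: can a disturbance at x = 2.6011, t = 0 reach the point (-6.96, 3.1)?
No. The domain of dependence is [-13.16, -0.76], and 2.6011 is outside this interval.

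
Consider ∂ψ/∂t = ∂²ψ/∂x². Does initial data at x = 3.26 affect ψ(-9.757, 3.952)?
Yes, for any finite x. The heat equation has infinite propagation speed, so all initial data affects all points at any t > 0.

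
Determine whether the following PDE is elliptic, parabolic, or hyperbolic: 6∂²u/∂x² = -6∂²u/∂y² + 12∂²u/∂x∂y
Rewriting in standard form: 6∂²u/∂x² - 12∂²u/∂x∂y + 6∂²u/∂y² = 0. Coefficients: A = 6, B = -12, C = 6. B² - 4AC = 0, which is zero, so the equation is parabolic.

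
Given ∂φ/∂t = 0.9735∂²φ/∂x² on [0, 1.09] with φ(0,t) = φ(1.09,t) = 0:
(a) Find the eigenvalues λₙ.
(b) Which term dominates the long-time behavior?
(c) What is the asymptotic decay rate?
Eigenvalues: λₙ = 0.9735n²π²/1.09².
First three modes:
  n=1: λ₁ = 0.9735π²/1.09² ≈ 8.087
  n=2: λ₂ = 3.894π²/1.09² ≈ 32.348 (4× faster decay)
  n=3: λ₃ = 8.7615π²/1.09² ≈ 72.782 (9× faster decay)
As t → ∞, higher modes decay exponentially faster. The n=1 mode dominates: φ ~ c₁ sin(πx/1.09) e^{-λ₁t}.
Decay rate: λ₁ = 0.9735π²/1.09² ≈ 8.087.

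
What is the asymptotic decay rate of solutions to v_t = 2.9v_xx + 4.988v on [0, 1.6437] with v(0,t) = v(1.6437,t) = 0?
Eigenvalues: λₙ = 2.9n²π²/1.6437² - 4.988.
First three modes:
  n=1: λ₁ = 2.9π²/1.6437² - 4.988 ≈ 5.606
  n=2: λ₂ = 11.6π²/1.6437² - 4.988 ≈ 37.387
  n=3: λ₃ = 26.1π²/1.6437² - 4.988 ≈ 90.356
Since 2.9π²/1.6437² ≈ 10.594 > 4.988, all λₙ > 0.
The n=1 mode decays slowest → dominates as t → ∞.
Asymptotic: v ~ c₁ sin(πx/1.6437) e^{-λ₁t} with decay rate λ₁ ≈ 5.606.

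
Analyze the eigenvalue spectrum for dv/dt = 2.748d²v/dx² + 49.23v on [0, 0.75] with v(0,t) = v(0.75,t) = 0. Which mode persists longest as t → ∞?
Eigenvalues: λₙ = 2.748n²π²/0.75² - 49.23.
First three modes:
  n=1: λ₁ = 2.748π²/0.75² - 49.23 ≈ -1.014
  n=2: λ₂ = 10.992π²/0.75² - 49.23 ≈ 143.635
  n=3: λ₃ = 24.732π²/0.75² - 49.23 ≈ 384.717
Since 2.748π²/0.75² ≈ 48.216 < 49.23, λ₁ < 0.
The n=1 mode grows fastest (−λₙ is largest for n=1) → dominates.
Asymptotic: v ~ c₁ sin(πx/0.75) e^{1.014t} (exponential growth at rate −λ₁ ≈ 1.014).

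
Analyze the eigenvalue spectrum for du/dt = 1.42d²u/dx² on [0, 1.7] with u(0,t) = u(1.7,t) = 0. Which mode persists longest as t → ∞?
Eigenvalues: λₙ = 1.42n²π²/1.7².
First three modes:
  n=1: λ₁ = 1.42π²/1.7² ≈ 4.849
  n=2: λ₂ = 5.68π²/1.7² ≈ 19.398 (4× faster decay)
  n=3: λ₃ = 12.78π²/1.7² ≈ 43.645 (9× faster decay)
As t → ∞, higher modes decay exponentially faster. The n=1 mode dominates: u ~ c₁ sin(πx/1.7) e^{-λ₁t}.
Decay rate: λ₁ = 1.42π²/1.7² ≈ 4.849.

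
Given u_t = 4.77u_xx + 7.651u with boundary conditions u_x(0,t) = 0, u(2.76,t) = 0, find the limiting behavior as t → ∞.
u grows unboundedly. Reaction dominates diffusion (r=7.651 > κπ²/(4L²)≈1.55); solution grows exponentially.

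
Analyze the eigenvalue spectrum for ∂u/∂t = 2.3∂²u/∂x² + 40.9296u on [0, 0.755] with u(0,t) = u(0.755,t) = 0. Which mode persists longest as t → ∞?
Eigenvalues: λₙ = 2.3n²π²/0.755² - 40.9296.
First three modes:
  n=1: λ₁ = 2.3π²/0.755² - 40.9296 ≈ -1.107
  n=2: λ₂ = 9.2π²/0.755² - 40.9296 ≈ 118.362
  n=3: λ₃ = 20.7π²/0.755² - 40.9296 ≈ 317.477
Since 2.3π²/0.755² ≈ 39.823 < 40.9296, λ₁ < 0.
The n=1 mode grows fastest (−λₙ is largest for n=1) → dominates.
Asymptotic: u ~ c₁ sin(πx/0.755) e^{1.107t} (exponential growth at rate −λ₁ ≈ 1.107).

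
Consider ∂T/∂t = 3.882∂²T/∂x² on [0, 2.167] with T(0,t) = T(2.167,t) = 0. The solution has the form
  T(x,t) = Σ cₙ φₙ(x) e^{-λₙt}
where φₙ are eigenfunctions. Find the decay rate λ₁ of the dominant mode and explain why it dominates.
Eigenvalues: λₙ = 3.882n²π²/2.167².
First three modes:
  n=1: λ₁ = 3.882π²/2.167² ≈ 8.159
  n=2: λ₂ = 15.528π²/2.167² ≈ 32.636 (4× faster decay)
  n=3: λ₃ = 34.938π²/2.167² ≈ 73.431 (9× faster decay)
As t → ∞, higher modes decay exponentially faster. The n=1 mode dominates: T ~ c₁ sin(πx/2.167) e^{-λ₁t}.
Decay rate: λ₁ = 3.882π²/2.167² ≈ 8.159.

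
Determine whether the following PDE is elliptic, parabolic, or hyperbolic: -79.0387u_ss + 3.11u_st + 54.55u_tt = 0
Coefficients: A = -79.0387, B = 3.11, C = 54.55. B² - 4AC = 17255.91644, which is positive, so the equation is hyperbolic.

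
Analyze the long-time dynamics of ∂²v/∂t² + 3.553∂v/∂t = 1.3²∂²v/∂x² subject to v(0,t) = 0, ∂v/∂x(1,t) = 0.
Long-time behavior: v → 0. Damping (γ=3.553) dissipates energy; oscillations decay exponentially.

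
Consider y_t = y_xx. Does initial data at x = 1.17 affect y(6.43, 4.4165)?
Yes, for any finite x. The heat equation has infinite propagation speed, so all initial data affects all points at any t > 0.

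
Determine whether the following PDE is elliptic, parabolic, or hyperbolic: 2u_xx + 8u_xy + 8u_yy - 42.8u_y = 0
Coefficients: A = 2, B = 8, C = 8. B² - 4AC = 0, which is zero, so the equation is parabolic.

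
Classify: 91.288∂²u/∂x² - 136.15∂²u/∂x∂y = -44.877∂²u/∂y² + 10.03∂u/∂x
Rewriting in standard form: 91.288∂²u/∂x² - 136.15∂²u/∂x∂y + 44.877∂²u/∂y² - 10.03∂u/∂x = 0. Hyperbolic (discriminant = 2149.896196).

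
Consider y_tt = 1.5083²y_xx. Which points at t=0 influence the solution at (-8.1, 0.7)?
Domain of dependence: [-9.15581, -7.04419]. Signals travel at speed 1.5083, so data within |x - -8.1| ≤ 1.5083·0.7 = 1.05581 can reach the point.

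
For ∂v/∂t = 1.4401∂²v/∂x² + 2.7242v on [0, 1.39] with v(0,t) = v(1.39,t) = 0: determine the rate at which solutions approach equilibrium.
Eigenvalues: λₙ = 1.4401n²π²/1.39² - 2.7242.
First three modes:
  n=1: λ₁ = 1.4401π²/1.39² - 2.7242 ≈ 4.632
  n=2: λ₂ = 5.7604π²/1.39² - 2.7242 ≈ 26.701
  n=3: λ₃ = 12.9609π²/1.39² - 2.7242 ≈ 63.483
Since 1.4401π²/1.39² ≈ 7.356 > 2.7242, all λₙ > 0.
The n=1 mode decays slowest → dominates as t → ∞.
Asymptotic: v ~ c₁ sin(πx/1.39) e^{-λ₁t} with decay rate λ₁ ≈ 4.632.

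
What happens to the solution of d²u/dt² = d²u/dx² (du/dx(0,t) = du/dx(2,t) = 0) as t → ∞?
u oscillates about a mean that drifts linearly in t (generically unbounded; no decay). There is no damping, so the nonconstant modes persist as standing waves (energy conserved, no decay). But with Neumann conditions at both ends the constant mode has eigenvalue 0: the spatial mean M(t) of u satisfies M'' = 0, so M(t) = M(0) + M'(0)·t. Unless the initial velocity has zero mean (∫u_t(x,0)dx = 0), the solution grows linearly in t (unbounded, though not exponentially); if it does have zero mean, the solution stays bounded and simply oscillates.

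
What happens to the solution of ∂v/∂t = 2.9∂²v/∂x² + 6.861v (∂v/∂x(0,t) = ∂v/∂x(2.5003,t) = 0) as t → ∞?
v grows unboundedly. With Neumann BCs the constant mode has diffusion eigenvalue 0, so any r > 0 makes it grow like e^(6.861t); solution grows exponentially.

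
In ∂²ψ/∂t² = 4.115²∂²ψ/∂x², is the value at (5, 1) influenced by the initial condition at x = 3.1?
Yes. The domain of dependence is [0.885, 9.115], and 3.1 ∈ [0.885, 9.115].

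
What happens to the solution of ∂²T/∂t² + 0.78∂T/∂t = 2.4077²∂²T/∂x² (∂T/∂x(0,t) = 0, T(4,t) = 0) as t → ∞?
T → 0. Damping (γ=0.78) dissipates energy; oscillations decay exponentially.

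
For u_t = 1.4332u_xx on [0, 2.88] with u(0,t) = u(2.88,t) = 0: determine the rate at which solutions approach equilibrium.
Eigenvalues: λₙ = 1.4332n²π²/2.88².
First three modes:
  n=1: λ₁ = 1.4332π²/2.88² ≈ 1.705
  n=2: λ₂ = 5.7328π²/2.88² ≈ 6.822 (4× faster decay)
  n=3: λ₃ = 12.8988π²/2.88² ≈ 15.348 (9× faster decay)
As t → ∞, higher modes decay exponentially faster. The n=1 mode dominates: u ~ c₁ sin(πx/2.88) e^{-λ₁t}.
Decay rate: λ₁ = 1.4332π²/2.88² ≈ 1.705.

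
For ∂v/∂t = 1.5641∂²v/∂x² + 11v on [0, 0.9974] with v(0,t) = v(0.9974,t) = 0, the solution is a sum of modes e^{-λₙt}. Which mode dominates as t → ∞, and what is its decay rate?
Eigenvalues: λₙ = 1.5641n²π²/0.9974² - 11.
First three modes:
  n=1: λ₁ = 1.5641π²/0.9974² - 11 ≈ 4.518
  n=2: λ₂ = 6.2564π²/0.9974² - 11 ≈ 51.071
  n=3: λ₃ = 14.0769π²/0.9974² - 11 ≈ 128.659
Since 1.5641π²/0.9974² ≈ 15.518 > 11, all λₙ > 0.
The n=1 mode decays slowest → dominates as t → ∞.
Asymptotic: v ~ c₁ sin(πx/0.9974) e^{-λ₁t} with decay rate λ₁ ≈ 4.518.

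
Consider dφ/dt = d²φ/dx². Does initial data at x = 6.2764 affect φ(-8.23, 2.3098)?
Yes, for any finite x. The heat equation has infinite propagation speed, so all initial data affects all points at any t > 0.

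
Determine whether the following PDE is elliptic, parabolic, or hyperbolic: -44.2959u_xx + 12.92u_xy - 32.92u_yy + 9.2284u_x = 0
Coefficients: A = -44.2959, B = 12.92, C = -32.92. B² - 4AC = -5665.957712, which is negative, so the equation is elliptic.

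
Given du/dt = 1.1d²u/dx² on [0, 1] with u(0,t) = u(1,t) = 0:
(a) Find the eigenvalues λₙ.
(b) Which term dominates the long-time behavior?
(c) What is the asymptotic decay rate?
Eigenvalues: λₙ = 1.1n²π².
First three modes:
  n=1: λ₁ = 1.1π² ≈ 10.857
  n=2: λ₂ = 4.4π² ≈ 43.426 (4× faster decay)
  n=3: λ₃ = 9.9π² ≈ 97.709 (9× faster decay)
As t → ∞, higher modes decay exponentially faster. The n=1 mode dominates: u ~ c₁ sin(πx) e^{-λ₁t}.
Decay rate: λ₁ = 1.1π² ≈ 10.857.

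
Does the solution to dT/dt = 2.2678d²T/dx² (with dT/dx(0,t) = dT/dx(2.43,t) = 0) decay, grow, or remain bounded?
T → constant (steady state). Heat is conserved (no flux at boundaries); solution approaches the spatial average.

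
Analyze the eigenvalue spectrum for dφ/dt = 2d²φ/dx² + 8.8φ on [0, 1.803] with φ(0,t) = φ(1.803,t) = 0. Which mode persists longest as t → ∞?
Eigenvalues: λₙ = 2n²π²/1.803² - 8.8.
First three modes:
  n=1: λ₁ = 2π²/1.803² - 8.8 ≈ -2.728
  n=2: λ₂ = 8π²/1.803² - 8.8 ≈ 15.488
  n=3: λ₃ = 18π²/1.803² - 8.8 ≈ 45.849
Since 2π²/1.803² ≈ 6.072 < 8.8, λ₁ < 0.
The n=1 mode grows fastest (−λₙ is largest for n=1) → dominates.
Asymptotic: φ ~ c₁ sin(πx/1.803) e^{2.728t} (exponential growth at rate −λ₁ ≈ 2.728).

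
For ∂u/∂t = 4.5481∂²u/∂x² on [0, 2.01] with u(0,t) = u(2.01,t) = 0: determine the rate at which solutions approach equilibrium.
Eigenvalues: λₙ = 4.5481n²π²/2.01².
First three modes:
  n=1: λ₁ = 4.5481π²/2.01² ≈ 11.111
  n=2: λ₂ = 18.1924π²/2.01² ≈ 44.442 (4× faster decay)
  n=3: λ₃ = 40.9329π²/2.01² ≈ 99.995 (9× faster decay)
As t → ∞, higher modes decay exponentially faster. The n=1 mode dominates: u ~ c₁ sin(πx/2.01) e^{-λ₁t}.
Decay rate: λ₁ = 4.5481π²/2.01² ≈ 11.111.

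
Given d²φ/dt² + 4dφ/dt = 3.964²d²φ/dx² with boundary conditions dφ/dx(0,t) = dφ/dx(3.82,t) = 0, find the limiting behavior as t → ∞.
φ → constant (steady state). Damping (γ=4) dissipates the nonconstant modes; with Neumann BCs the spatial average obeys M''+γM'=0 and tends to a finite limit.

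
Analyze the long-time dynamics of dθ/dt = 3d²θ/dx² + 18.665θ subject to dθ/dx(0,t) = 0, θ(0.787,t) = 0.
Long-time behavior: θ grows unboundedly. Reaction dominates diffusion (r=18.665 > κπ²/(4L²)≈11.95); solution grows exponentially.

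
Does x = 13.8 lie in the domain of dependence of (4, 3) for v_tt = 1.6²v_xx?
No. The domain of dependence is [-0.8, 8.8], and 13.8 is outside this interval.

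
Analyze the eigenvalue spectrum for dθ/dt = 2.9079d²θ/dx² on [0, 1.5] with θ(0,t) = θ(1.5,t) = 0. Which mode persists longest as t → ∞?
Eigenvalues: λₙ = 2.9079n²π²/1.5².
First three modes:
  n=1: λ₁ = 2.9079π²/1.5² ≈ 12.755
  n=2: λ₂ = 11.6316π²/1.5² ≈ 51.022 (4× faster decay)
  n=3: λ₃ = 26.1711π²/1.5² ≈ 114.799 (9× faster decay)
As t → ∞, higher modes decay exponentially faster. The n=1 mode dominates: θ ~ c₁ sin(πx/1.5) e^{-λ₁t}.
Decay rate: λ₁ = 2.9079π²/1.5² ≈ 12.755.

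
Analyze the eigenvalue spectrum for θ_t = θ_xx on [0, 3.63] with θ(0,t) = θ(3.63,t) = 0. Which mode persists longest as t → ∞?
Eigenvalues: λₙ = n²π²/3.63².
First three modes:
  n=1: λ₁ = π²/3.63² ≈ 0.749
  n=2: λ₂ = 4π²/3.63² ≈ 2.996 (4× faster decay)
  n=3: λ₃ = 9π²/3.63² ≈ 6.741 (9× faster decay)
As t → ∞, higher modes decay exponentially faster. The n=1 mode dominates: θ ~ c₁ sin(πx/3.63) e^{-λ₁t}.
Decay rate: λ₁ = π²/3.63² ≈ 0.749.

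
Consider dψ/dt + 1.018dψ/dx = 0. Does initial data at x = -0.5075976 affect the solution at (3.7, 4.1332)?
Yes. The characteristic through (3.7, 4.1332) passes through x = -0.5075976.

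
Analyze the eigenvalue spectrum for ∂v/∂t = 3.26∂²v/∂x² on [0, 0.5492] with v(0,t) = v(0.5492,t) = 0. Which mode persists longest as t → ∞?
Eigenvalues: λₙ = 3.26n²π²/0.5492².
First three modes:
  n=1: λ₁ = 3.26π²/0.5492² ≈ 106.673
  n=2: λ₂ = 13.04π²/0.5492² ≈ 426.694 (4× faster decay)
  n=3: λ₃ = 29.34π²/0.5492² ≈ 960.061 (9× faster decay)
As t → ∞, higher modes decay exponentially faster. The n=1 mode dominates: v ~ c₁ sin(πx/0.5492) e^{-λ₁t}.
Decay rate: λ₁ = 3.26π²/0.5492² ≈ 106.673.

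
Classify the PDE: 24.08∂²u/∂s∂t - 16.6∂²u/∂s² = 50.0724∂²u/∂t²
Rewriting in standard form: -16.6∂²u/∂s² + 24.08∂²u/∂s∂t - 50.0724∂²u/∂t² = 0. A = -16.6, B = 24.08, C = -50.0724. Discriminant B² - 4AC = -2744.96096. Since -2744.96096 < 0, elliptic.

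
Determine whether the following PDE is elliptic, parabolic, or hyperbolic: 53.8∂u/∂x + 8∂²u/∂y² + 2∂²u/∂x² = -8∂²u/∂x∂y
Rewriting in standard form: 2∂²u/∂x² + 8∂²u/∂x∂y + 8∂²u/∂y² + 53.8∂u/∂x = 0. Coefficients: A = 2, B = 8, C = 8. B² - 4AC = 0, which is zero, so the equation is parabolic.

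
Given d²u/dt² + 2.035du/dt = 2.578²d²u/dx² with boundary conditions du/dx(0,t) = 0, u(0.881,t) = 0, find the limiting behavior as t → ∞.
u → 0. Damping (γ=2.035) dissipates energy; oscillations decay exponentially.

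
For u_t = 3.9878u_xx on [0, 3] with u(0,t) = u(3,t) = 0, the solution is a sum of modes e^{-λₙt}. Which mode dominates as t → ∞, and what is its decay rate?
Eigenvalues: λₙ = 3.9878n²π²/3².
First three modes:
  n=1: λ₁ = 3.9878π²/3² ≈ 4.373
  n=2: λ₂ = 15.9512π²/3² ≈ 17.492 (4× faster decay)
  n=3: λ₃ = 35.8902π²/3² ≈ 39.358 (9× faster decay)
As t → ∞, higher modes decay exponentially faster. The n=1 mode dominates: u ~ c₁ sin(πx/3) e^{-λ₁t}.
Decay rate: λ₁ = 3.9878π²/3² ≈ 4.373.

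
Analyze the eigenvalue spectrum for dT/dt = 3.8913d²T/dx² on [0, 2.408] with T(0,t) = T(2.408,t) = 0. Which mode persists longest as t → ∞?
Eigenvalues: λₙ = 3.8913n²π²/2.408².
First three modes:
  n=1: λ₁ = 3.8913π²/2.408² ≈ 6.623
  n=2: λ₂ = 15.5652π²/2.408² ≈ 26.494 (4× faster decay)
  n=3: λ₃ = 35.0217π²/2.408² ≈ 59.611 (9× faster decay)
As t → ∞, higher modes decay exponentially faster. The n=1 mode dominates: T ~ c₁ sin(πx/2.408) e^{-λ₁t}.
Decay rate: λ₁ = 3.8913π²/2.408² ≈ 6.623.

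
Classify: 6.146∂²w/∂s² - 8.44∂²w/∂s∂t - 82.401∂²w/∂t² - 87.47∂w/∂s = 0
Hyperbolic (discriminant = 2096.979784).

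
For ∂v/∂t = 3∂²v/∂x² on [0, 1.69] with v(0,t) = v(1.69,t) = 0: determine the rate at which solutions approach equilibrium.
Eigenvalues: λₙ = 3n²π²/1.69².
First three modes:
  n=1: λ₁ = 3π²/1.69² ≈ 10.367
  n=2: λ₂ = 12π²/1.69² ≈ 41.467 (4× faster decay)
  n=3: λ₃ = 27π²/1.69² ≈ 93.302 (9× faster decay)
As t → ∞, higher modes decay exponentially faster. The n=1 mode dominates: v ~ c₁ sin(πx/1.69) e^{-λ₁t}.
Decay rate: λ₁ = 3π²/1.69² ≈ 10.367.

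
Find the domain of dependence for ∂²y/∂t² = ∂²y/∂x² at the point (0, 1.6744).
Domain of dependence: [-1.6744, 1.6744]. Signals travel at speed 1, so data within |x - 0| ≤ 1·1.6744 = 1.6744 can reach the point.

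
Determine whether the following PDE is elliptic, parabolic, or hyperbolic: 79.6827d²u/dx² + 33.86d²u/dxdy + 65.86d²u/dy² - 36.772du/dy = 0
Coefficients: A = 79.6827, B = 33.86, C = 65.86. B² - 4AC = -19845.110888, which is negative, so the equation is elliptic.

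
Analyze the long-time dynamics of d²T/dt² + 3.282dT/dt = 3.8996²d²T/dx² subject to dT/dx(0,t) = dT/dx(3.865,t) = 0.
Long-time behavior: T → constant (steady state). Damping (γ=3.282) dissipates the nonconstant modes; with Neumann BCs the spatial average obeys M''+γM'=0 and tends to a finite limit.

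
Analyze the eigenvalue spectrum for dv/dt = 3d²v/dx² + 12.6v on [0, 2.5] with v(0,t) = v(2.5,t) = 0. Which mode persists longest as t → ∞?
Eigenvalues: λₙ = 3n²π²/2.5² - 12.6.
First three modes:
  n=1: λ₁ = 3π²/2.5² - 12.6 ≈ -7.863
  n=2: λ₂ = 12π²/2.5² - 12.6 ≈ 6.35
  n=3: λ₃ = 27π²/2.5² - 12.6 ≈ 30.037
Since 3π²/2.5² ≈ 4.737 < 12.6, λ₁ < 0.
The n=1 mode grows fastest (−λₙ is largest for n=1) → dominates.
Asymptotic: v ~ c₁ sin(πx/2.5) e^{7.863t} (exponential growth at rate −λ₁ ≈ 7.863).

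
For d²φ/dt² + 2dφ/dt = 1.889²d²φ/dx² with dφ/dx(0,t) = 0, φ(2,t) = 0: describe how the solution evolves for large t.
φ → 0. Damping (γ=2) dissipates energy; oscillations decay exponentially.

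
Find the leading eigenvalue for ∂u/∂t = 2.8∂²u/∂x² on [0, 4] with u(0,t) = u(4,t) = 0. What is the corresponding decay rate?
Eigenvalues: λₙ = 2.8n²π²/4².
First three modes:
  n=1: λ₁ = 2.8π²/4² ≈ 1.727
  n=2: λ₂ = 11.2π²/4² ≈ 6.909 (4× faster decay)
  n=3: λ₃ = 25.2π²/4² ≈ 15.545 (9× faster decay)
As t → ∞, higher modes decay exponentially faster. The n=1 mode dominates: u ~ c₁ sin(πx/4) e^{-λ₁t}.
Decay rate: λ₁ = 2.8π²/4² ≈ 1.727.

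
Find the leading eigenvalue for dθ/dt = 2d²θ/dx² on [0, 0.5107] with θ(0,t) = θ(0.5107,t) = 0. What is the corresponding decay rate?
Eigenvalues: λₙ = 2n²π²/0.5107².
First three modes:
  n=1: λ₁ = 2π²/0.5107² ≈ 75.683
  n=2: λ₂ = 8π²/0.5107² ≈ 302.732 (4× faster decay)
  n=3: λ₃ = 18π²/0.5107² ≈ 681.147 (9× faster decay)
As t → ∞, higher modes decay exponentially faster. The n=1 mode dominates: θ ~ c₁ sin(πx/0.5107) e^{-λ₁t}.
Decay rate: λ₁ = 2π²/0.5107² ≈ 75.683.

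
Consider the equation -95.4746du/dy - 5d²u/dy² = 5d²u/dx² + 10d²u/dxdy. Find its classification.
Rewriting in standard form: -5d²u/dx² - 10d²u/dxdy - 5d²u/dy² - 95.4746du/dy = 0. Parabolic. (A = -5, B = -10, C = -5 gives B² - 4AC = 0.)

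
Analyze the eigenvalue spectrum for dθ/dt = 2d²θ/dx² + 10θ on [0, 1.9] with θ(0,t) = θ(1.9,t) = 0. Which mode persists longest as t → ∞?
Eigenvalues: λₙ = 2n²π²/1.9² - 10.
First three modes:
  n=1: λ₁ = 2π²/1.9² - 10 ≈ -4.532
  n=2: λ₂ = 8π²/1.9² - 10 ≈ 11.872
  n=3: λ₃ = 18π²/1.9² - 10 ≈ 39.211
Since 2π²/1.9² ≈ 5.468 < 10, λ₁ < 0.
The n=1 mode grows fastest (−λₙ is largest for n=1) → dominates.
Asymptotic: θ ~ c₁ sin(πx/1.9) e^{4.532t} (exponential growth at rate −λ₁ ≈ 4.532).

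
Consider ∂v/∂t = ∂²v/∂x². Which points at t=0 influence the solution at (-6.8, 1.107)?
The entire real line. The heat equation has infinite propagation speed: any initial disturbance instantly affects all points (though exponentially small far away).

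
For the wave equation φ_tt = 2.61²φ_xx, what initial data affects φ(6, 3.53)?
Domain of dependence: [-3.2133, 15.2133]. Signals travel at speed 2.61, so data within |x - 6| ≤ 2.61·3.53 = 9.2133 can reach the point.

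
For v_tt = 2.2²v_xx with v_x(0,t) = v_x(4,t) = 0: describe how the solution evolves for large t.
v oscillates about a mean that drifts linearly in t (generically unbounded; no decay). There is no damping, so the nonconstant modes persist as standing waves (energy conserved, no decay). But with Neumann conditions at both ends the constant mode has eigenvalue 0: the spatial mean M(t) of v satisfies M'' = 0, so M(t) = M(0) + M'(0)·t. Unless the initial velocity has zero mean (∫v_t(x,0)dx = 0), the solution grows linearly in t (unbounded, though not exponentially); if it does have zero mean, the solution stays bounded and simply oscillates.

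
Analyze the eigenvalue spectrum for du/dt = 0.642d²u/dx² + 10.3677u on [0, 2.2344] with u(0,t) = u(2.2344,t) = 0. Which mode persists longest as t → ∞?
Eigenvalues: λₙ = 0.642n²π²/2.2344² - 10.3677.
First three modes:
  n=1: λ₁ = 0.642π²/2.2344² - 10.3677 ≈ -9.099
  n=2: λ₂ = 2.568π²/2.2344² - 10.3677 ≈ -5.291
  n=3: λ₃ = 5.778π²/2.2344² - 10.3677 ≈ 1.055
Since 0.642π²/2.2344² ≈ 1.269 < 10.3677, λ₁ < 0.
The n=1 mode grows fastest (−λₙ is largest for n=1) → dominates.
Asymptotic: u ~ c₁ sin(πx/2.2344) e^{9.099t} (exponential growth at rate −λ₁ ≈ 9.099).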